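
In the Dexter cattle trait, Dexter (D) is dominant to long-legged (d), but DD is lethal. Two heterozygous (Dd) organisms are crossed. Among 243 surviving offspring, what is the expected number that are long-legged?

Cross: Dd × Dd
Punnett square offspring (before lethality): 1 DD, 2 Dd, 1 dd
The DD genotype is lethal (embryos die); surviving offspring: 2 Dd, 1 dd
long-legged: 1 out of 3 → fraction 1/3
Expected count = 1/3 × 243 = 81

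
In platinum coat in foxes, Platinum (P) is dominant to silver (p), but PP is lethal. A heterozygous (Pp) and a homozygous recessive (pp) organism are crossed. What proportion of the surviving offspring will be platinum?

Cross: Pp × pp
Punnett square offspring (before lethality): 2 Pp, 2 pp
No PP offspring are produced in this cross.
platinum: 2 out of 4
Probability: 2/4 = 1/2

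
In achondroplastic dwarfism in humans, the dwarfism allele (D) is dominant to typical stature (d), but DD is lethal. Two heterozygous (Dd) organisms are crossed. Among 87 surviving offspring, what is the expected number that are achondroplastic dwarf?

Cross: Dd × Dd
Punnett square offspring (before lethality): 1 DD, 2 Dd, 1 dd
The DD genotype is lethal (embryos die); surviving offspring: 2 Dd, 1 dd
achondroplastic dwarf: 2 out of 3 → fraction 2/3
Expected count = 2/3 × 87 = 58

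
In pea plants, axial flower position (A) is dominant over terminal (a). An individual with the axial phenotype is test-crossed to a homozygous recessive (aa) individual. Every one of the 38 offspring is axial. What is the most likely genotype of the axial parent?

Test cross: ? × aa
All offspring are axial.
If the unknown parent were heterozygous (Aa), about half of 38 offspring would be terminal; none are. The unknown parent is most likely homozygous dominant (AA).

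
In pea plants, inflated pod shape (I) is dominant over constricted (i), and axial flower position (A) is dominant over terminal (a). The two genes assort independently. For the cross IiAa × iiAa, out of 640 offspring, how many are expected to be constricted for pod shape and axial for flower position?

Dihybrid cross IiAa × iiAa — consider each gene separately:
pod shape: Ii × ii → 2 Ii, 2 ii → 2 I_ : 2 ii (out of 4)
flower position: Aa × Aa → 1 AA, 2 Aa, 1 aa → 3 A_ : 1 aa (out of 4)
Looking for: constricted (ii) and axial (A_)
P(constricted) = 2/4, P(axial) = 3/4
P(both) = 2/4 × 3/4 = 6/16 = 3/8
Expected count = 3/8 × 640 = 240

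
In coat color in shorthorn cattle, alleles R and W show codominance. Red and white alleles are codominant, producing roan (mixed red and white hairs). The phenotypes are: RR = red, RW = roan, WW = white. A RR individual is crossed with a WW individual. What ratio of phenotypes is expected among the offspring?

Punnett square for RR × WW:
Offspring genotypes: 4 RW
Phenotype counts: 4 roan
Ratio: all roan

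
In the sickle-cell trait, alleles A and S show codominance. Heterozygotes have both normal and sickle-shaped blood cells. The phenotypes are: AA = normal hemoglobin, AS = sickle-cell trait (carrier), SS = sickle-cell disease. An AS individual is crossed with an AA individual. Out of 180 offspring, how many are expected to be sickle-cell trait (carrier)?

Punnett square for AS × AA:
Offspring genotypes: 2 AA, 2 AS
Phenotype counts: 2 normal hemoglobin, 2 sickle-cell trait (carrier)
sickle-cell trait (carrier): 2 out of 4 → fraction 1/2
Expected count = 1/2 × 180 = 90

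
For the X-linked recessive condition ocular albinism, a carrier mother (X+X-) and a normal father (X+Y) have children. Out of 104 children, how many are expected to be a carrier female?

Cross: X+X- × X+Y
Offspring: 1 X+X+, 1 X+Y, 1 X+X-, 1 X-Y
Probability of a carrier female: 1/4
Expected count = 1/4 × 104 = 26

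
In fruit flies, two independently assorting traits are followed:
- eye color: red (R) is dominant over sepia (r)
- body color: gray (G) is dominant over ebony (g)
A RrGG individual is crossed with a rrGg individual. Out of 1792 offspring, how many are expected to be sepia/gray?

Dihybrid cross RrGG × rrGg — consider each gene separately:
eye color: Rr × rr → 2 Rr, 2 rr → 2 R_ : 2 rr (out of 4)
body color: GG × Gg → 2 GG, 2 Gg → 4 G_ (out of 4)
Combine (counts out of 4 × 4 = 16): red/gray (R_G_) = 2×4 = 8; sepia/gray (rrG_) = 2×4 = 8
Phenotype counts (out of 16): 8 red/gray, 8 sepia/gray
sepia/gray: 8 out of 16 → fraction 1/2
Expected count = 1/2 × 1792 = 896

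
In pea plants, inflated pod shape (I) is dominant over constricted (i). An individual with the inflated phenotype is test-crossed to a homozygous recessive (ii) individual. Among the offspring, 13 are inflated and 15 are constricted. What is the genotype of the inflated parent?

Test cross: ? × ii
Offspring: 13 inflated, 15 constricted — approximately 1:1.
A 1:1 ratio in a test cross indicates the unknown parent is heterozygous (Ii).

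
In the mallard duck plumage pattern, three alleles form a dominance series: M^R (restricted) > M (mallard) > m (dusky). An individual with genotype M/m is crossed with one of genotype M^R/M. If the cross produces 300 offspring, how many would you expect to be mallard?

Cross: M/m × M^R/M
Allele dominance: M^R > M > m
Offspring genotypes: 1 M^R/M, 1 M/M, 1 M^R/m, 1 M/m
Phenotype counts: 2 restricted, 2 mallard
mallard: 2 out of 4 → fraction 1/2
Expected count = 1/2 × 300 = 150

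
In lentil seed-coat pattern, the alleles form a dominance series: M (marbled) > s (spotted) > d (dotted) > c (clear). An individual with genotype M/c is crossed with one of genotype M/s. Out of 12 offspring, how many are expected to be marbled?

Cross: M/c × M/s
Allele dominance: M > s > d > c
Offspring genotypes: 1 M/M, 1 M/s, 1 M/c, 1 s/c
Phenotype counts: 3 marbled, 1 spotted
marbled: 3 out of 4 → fraction 3/4
Expected count = 3/4 × 12 = 9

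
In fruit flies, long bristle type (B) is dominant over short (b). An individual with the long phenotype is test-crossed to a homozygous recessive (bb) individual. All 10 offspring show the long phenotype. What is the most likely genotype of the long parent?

Test cross: ? × bb
All offspring are long.
If the unknown parent were heterozygous (Bb), about half of 10 offspring would be short; none are. The unknown parent is most likely homozygous dominant (BB).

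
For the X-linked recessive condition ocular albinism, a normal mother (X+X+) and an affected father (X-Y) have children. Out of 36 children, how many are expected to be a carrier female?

Cross: X+X+ × X-Y
Offspring: 2 X+X-, 2 X+Y
Probability of a carrier female: 2/4 = 1/2
Expected count = 1/2 × 36 = 18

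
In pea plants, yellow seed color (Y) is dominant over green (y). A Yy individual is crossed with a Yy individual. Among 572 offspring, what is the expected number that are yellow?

Punnett square for Yy × Yy:
Offspring genotypes: 1 YY, 2 Yy, 1 yy
yellow: 3, green: 1
yellow: 3 out of 4 → fraction 3/4
Expected count = 3/4 × 572 = 429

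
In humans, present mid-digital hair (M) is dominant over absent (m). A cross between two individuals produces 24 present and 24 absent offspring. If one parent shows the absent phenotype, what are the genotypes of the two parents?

Observed offspring: 24 present, 24 absent
The observed ratio simplifies to 1:1. One parent shows absent, so its genotype must be mm. A 1:1 offspring split requires the other parent to be heterozygous (Mm).
Parent genotypes: mm × Mm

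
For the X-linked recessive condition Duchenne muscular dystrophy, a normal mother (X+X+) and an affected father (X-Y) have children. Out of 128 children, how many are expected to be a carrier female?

Cross: X+X+ × X-Y
Offspring: 2 X+X-, 2 X+Y
Probability of a carrier female: 2/4 = 1/2
Expected count = 1/2 × 128 = 64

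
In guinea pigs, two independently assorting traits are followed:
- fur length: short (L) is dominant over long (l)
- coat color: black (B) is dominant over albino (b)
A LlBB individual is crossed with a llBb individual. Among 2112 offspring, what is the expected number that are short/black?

Dihybrid cross LlBB × llBb — consider each gene separately:
fur length: Ll × ll → 2 Ll, 2 ll → 2 L_ : 2 ll (out of 4)
coat color: BB × Bb → 2 BB, 2 Bb → 4 B_ (out of 4)
Combine (counts out of 4 × 4 = 16): short/black (L_B_) = 2×4 = 8; long/black (llB_) = 2×4 = 8
Phenotype counts (out of 16): 8 short/black, 8 long/black
short/black: 8 out of 16 → fraction 1/2
Expected count = 1/2 × 2112 = 1056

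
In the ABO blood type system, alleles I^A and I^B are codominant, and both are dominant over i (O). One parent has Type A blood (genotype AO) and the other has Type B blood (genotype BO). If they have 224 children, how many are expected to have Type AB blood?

Cross: AO × BO
Possible offspring genotypes: 1 AB, 1 AO, 1 BO, 1 OO
Blood type counts: 1 Type AB, 1 Type A, 1 Type B, 1 Type O
Probability of Type AB: 1/4
Expected count = 1/4 × 224 = 56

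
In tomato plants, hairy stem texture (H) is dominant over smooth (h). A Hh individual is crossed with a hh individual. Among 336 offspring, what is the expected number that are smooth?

Punnett square for Hh × hh:
Offspring genotypes: 2 Hh, 2 hh
hairy: 2, smooth: 2
smooth: 2 out of 4 → fraction 1/2
Expected count = 1/2 × 336 = 168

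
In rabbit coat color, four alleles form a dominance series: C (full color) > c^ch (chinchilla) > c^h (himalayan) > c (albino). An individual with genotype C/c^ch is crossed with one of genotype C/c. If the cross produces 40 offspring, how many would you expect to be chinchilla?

Cross: C/c^ch × C/c
Allele dominance: C > c^ch > c^h > c
Offspring genotypes: 1 C/C, 1 C/c, 1 C/c^ch, 1 c^ch/c
Phenotype counts: 3 full color, 1 chinchilla
chinchilla: 1 out of 4 → fraction 1/4
Expected count = 1/4 × 40 = 10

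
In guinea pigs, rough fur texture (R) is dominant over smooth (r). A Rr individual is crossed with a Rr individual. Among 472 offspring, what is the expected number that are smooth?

Punnett square for Rr × Rr:
Offspring genotypes: 1 RR, 2 Rr, 1 rr
rough: 3, smooth: 1
smooth: 1 out of 4 → fraction 1/4
Expected count = 1/4 × 472 = 118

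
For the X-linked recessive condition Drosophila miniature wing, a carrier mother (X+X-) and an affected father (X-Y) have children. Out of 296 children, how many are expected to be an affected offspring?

Cross: X+X- × X-Y
Offspring: 1 X+X-, 1 X+Y, 1 X-X-, 1 X-Y
Probability of an affected offspring: 2/4 = 1/2
Expected count = 1/2 × 296 = 148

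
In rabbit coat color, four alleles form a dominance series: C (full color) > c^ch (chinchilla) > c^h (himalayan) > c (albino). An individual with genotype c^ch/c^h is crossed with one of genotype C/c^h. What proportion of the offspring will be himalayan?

Cross: c^ch/c^h × C/c^h
Allele dominance: C > c^ch > c^h > c
Offspring genotypes: 1 C/c^ch, 1 c^ch/c^h, 1 C/c^h, 1 c^h/c^h
Phenotype counts: 2 full color, 1 chinchilla, 1 himalayan
himalayan: 1 out of 4
Probability: 1/4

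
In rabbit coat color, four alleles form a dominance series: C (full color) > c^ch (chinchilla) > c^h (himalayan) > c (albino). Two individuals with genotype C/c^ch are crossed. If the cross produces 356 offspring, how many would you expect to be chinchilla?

Cross: C/c^ch × C/c^ch
Allele dominance: C > c^ch > c^h > c
Offspring genotypes: 1 C/C, 2 C/c^ch, 1 c^ch/c^ch
Phenotype counts: 3 full color, 1 chinchilla
chinchilla: 1 out of 4 → fraction 1/4
Expected count = 1/4 × 356 = 89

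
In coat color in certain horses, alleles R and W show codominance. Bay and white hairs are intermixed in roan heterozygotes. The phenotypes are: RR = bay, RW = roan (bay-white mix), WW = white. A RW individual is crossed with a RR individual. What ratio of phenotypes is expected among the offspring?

Punnett square for RW × RR:
Offspring genotypes: 2 RR, 2 RW
Phenotype counts: 2 bay, 2 roan (bay-white mix)
Ratio: 1 bay : 1 roan (bay-white mix)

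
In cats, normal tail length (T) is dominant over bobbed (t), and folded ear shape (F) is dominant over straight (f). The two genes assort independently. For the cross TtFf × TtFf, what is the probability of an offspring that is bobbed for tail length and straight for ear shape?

Dihybrid cross TtFf × TtFf — consider each gene separately:
tail length: Tt × Tt → 1 TT, 2 Tt, 1 tt → 3 T_ : 1 tt (out of 4)
ear shape: Ff × Ff → 1 FF, 2 Ff, 1 ff → 3 F_ : 1 ff (out of 4)
Looking for: bobbed (tt) and straight (ff)
P(bobbed) = 1/4, P(straight) = 1/4
P(both) = 1/4 × 1/4 = 1/16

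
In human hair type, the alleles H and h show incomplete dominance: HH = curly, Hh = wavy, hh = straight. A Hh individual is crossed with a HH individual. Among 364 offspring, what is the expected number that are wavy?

Punnett square for Hh × HH:
Offspring genotypes: 2 HH, 2 Hh
Phenotype counts: 2 curly, 2 wavy
wavy: 2 out of 4 → fraction 1/2
Expected count = 1/2 × 364 = 182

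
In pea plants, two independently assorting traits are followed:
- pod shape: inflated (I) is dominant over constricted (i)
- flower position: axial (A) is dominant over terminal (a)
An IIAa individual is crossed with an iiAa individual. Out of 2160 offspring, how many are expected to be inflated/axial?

Dihybrid cross IIAa × iiAa — consider each gene separately:
pod shape: II × ii → 4 Ii → 4 I_ (out of 4)
flower position: Aa × Aa → 1 AA, 2 Aa, 1 aa → 3 A_ : 1 aa (out of 4)
Combine (counts out of 4 × 4 = 16): inflated/axial (I_A_) = 4×3 = 12; inflated/terminal (I_aa) = 4×1 = 4
Phenotype counts (out of 16): 12 inflated/axial, 4 inflated/terminal
inflated/axial: 12 out of 16 → fraction 3/4
Expected count = 3/4 × 2160 = 1620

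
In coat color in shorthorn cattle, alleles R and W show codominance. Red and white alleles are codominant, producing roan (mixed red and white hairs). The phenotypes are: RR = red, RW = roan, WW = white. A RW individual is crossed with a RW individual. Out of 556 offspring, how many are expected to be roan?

Punnett square for RW × RW:
Offspring genotypes: 1 RR, 2 RW, 1 WW
Phenotype counts: 1 red, 2 roan, 1 white
roan: 2 out of 4 → fraction 1/2
Expected count = 1/2 × 556 = 278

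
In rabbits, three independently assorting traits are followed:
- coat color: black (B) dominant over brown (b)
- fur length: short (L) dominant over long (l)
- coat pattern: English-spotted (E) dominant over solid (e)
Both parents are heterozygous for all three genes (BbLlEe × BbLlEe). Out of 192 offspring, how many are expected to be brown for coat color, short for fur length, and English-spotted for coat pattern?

Trihybrid cross: BbLlEe × BbLlEe
Each trait segregates independently with a 3:1 phenotypic ratio, so each gene contributes 3/4 (dominant) or 1/4 (recessive).
Target: brown (coat color), short (fur length), English-spotted (coat pattern)
Probability = product of independent per-trait probabilities
= 1/4 × 3/4 × 3/4 = 9/64
Expected count = 9/64 × 192 = 27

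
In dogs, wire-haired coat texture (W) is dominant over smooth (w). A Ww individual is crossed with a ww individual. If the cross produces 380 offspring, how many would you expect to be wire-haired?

Punnett square for Ww × ww:
Offspring genotypes: 2 Ww, 2 ww
wire-haired: 2, smooth: 2
wire-haired: 2 out of 4 → fraction 1/2
Expected count = 1/2 × 380 = 190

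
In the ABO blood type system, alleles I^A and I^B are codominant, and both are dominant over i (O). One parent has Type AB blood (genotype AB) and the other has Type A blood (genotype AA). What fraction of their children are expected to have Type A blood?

Cross: AB × AA
Possible offspring genotypes: 2 AA, 2 AB
Blood type counts: 2 Type A, 2 Type AB
Probability of Type A: 2/4 = 1/2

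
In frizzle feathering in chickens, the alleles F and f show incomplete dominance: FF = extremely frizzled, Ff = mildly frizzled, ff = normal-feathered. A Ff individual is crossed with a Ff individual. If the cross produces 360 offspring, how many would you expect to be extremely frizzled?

Punnett square for Ff × Ff:
Offspring genotypes: 1 FF, 2 Ff, 1 ff
Phenotype counts: 1 extremely frizzled, 2 mildly frizzled, 1 normal-feathered
extremely frizzled: 1 out of 4 → fraction 1/4
Expected count = 1/4 × 360 = 90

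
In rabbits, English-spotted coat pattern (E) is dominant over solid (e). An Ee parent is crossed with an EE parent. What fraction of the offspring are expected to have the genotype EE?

Punnett square for Ee × EE:
Offspring genotypes: 2 EE, 2 Ee
Total offspring: 4
Count with target: 2
Probability: 2/4 = 1/2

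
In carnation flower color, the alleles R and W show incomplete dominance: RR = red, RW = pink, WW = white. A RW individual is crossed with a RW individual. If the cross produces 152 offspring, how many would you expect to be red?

Punnett square for RW × RW:
Offspring genotypes: 1 RR, 2 RW, 1 WW
Phenotype counts: 1 red, 2 pink, 1 white
red: 1 out of 4 → fraction 1/4
Expected count = 1/4 × 152 = 38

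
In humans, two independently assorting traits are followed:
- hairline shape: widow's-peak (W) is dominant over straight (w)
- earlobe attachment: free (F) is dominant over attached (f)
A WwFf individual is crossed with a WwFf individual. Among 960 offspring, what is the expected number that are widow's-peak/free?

Dihybrid cross WwFf × WwFf — consider each gene separately:
hairline shape: Ww × Ww → 1 WW, 2 Ww, 1 ww → 3 W_ : 1 ww (out of 4)
earlobe attachment: Ff × Ff → 1 FF, 2 Ff, 1 ff → 3 F_ : 1 ff (out of 4)
Combine (counts out of 4 × 4 = 16): widow's-peak/free (W_F_) = 3×3 = 9; widow's-peak/attached (W_ff) = 3×1 = 3; straight/free (wwF_) = 1×3 = 3; straight/attached (wwff) = 1×1 = 1
Phenotype counts (out of 16): 9 widow's-peak/free, 3 widow's-peak/attached, 3 straight/free, 1 straight/attached
widow's-peak/free: 9 out of 16 → fraction 9/16
Expected count = 9/16 × 960 = 540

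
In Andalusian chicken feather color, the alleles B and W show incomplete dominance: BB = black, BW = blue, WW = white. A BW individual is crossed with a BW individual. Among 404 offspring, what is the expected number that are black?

Punnett square for BW × BW:
Offspring genotypes: 1 BB, 2 BW, 1 WW
Phenotype counts: 1 black, 2 blue, 1 white
black: 1 out of 4 → fraction 1/4
Expected count = 1/4 × 404 = 101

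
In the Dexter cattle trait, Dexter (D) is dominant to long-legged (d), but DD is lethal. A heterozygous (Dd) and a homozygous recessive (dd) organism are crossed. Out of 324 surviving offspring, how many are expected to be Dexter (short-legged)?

Cross: Dd × dd
Punnett square offspring (before lethality): 2 Dd, 2 dd
No DD offspring are produced in this cross.
Dexter (short-legged): 2 out of 4 → fraction 1/2
Expected count = 1/2 × 324 = 162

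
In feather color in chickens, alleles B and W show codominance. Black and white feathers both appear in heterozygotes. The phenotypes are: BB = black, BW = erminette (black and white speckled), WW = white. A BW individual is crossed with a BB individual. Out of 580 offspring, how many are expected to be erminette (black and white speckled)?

Punnett square for BW × BB:
Offspring genotypes: 2 BB, 2 BW
Phenotype counts: 2 black, 2 erminette (black and white speckled)
erminette (black and white speckled): 2 out of 4 → fraction 1/2
Expected count = 1/2 × 580 = 290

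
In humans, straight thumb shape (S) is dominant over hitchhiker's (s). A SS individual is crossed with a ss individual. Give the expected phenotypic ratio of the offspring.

Punnett square for SS × ss:
Offspring genotypes: 4 Ss
straight: 4, hitchhiker's: 0
Ratio: all straight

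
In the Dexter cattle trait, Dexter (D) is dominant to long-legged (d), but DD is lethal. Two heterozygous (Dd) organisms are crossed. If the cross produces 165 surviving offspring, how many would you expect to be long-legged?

Cross: Dd × Dd
Punnett square offspring (before lethality): 1 DD, 2 Dd, 1 dd
The DD genotype is lethal (embryos die); surviving offspring: 2 Dd, 1 dd
long-legged: 1 out of 3 → fraction 1/3
Expected count = 1/3 × 165 = 55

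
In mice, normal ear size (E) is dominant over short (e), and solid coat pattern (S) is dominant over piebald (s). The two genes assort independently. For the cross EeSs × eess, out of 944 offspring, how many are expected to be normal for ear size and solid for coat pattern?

Dihybrid cross EeSs × eess — consider each gene separately:
ear size: Ee × ee → 2 Ee, 2 ee → 2 E_ : 2 ee (out of 4)
coat pattern: Ss × ss → 2 Ss, 2 ss → 2 S_ : 2 ss (out of 4)
Looking for: normal (E_) and solid (S_)
P(normal) = 2/4, P(solid) = 2/4
P(both) = 2/4 × 2/4 = 4/16 = 1/4
Expected count = 1/4 × 944 = 236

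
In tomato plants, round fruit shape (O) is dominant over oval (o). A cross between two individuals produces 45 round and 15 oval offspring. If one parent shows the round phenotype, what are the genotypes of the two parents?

Observed offspring: 45 round, 15 oval
The observed ratio simplifies to 3:1. Oval (oo) offspring appear, so each parent must contribute one o allele. The parent stated to show round carries O, so it is Oo. The other parent is then either Oo or oo: Oo × oo would give a 1:1 split, whereas Oo × Oo gives 3:1 — matching the data. So both parents are heterozygous (Oo × Oo).
Parent genotypes: Oo × Oo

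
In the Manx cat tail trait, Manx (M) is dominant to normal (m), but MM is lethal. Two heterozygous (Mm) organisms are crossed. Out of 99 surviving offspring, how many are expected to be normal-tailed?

Cross: Mm × Mm
Punnett square offspring (before lethality): 1 MM, 2 Mm, 1 mm
The MM genotype is lethal (embryos die); surviving offspring: 2 Mm, 1 mm
normal-tailed: 1 out of 3 → fraction 1/3
Expected count = 1/3 × 99 = 33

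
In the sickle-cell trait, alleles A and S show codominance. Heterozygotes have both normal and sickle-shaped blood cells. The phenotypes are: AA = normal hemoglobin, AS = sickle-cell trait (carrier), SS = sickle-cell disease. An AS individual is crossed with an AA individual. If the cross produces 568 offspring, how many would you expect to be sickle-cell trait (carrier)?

Punnett square for AS × AA:
Offspring genotypes: 2 AA, 2 AS
Phenotype counts: 2 normal hemoglobin, 2 sickle-cell trait (carrier)
sickle-cell trait (carrier): 2 out of 4 → fraction 1/2
Expected count = 1/2 × 568 = 284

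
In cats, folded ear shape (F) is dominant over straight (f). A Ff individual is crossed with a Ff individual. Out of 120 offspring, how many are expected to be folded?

Punnett square for Ff × Ff:
Offspring genotypes: 1 FF, 2 Ff, 1 ff
folded: 3, straight: 1
folded: 3 out of 4 → fraction 3/4
Expected count = 3/4 × 120 = 90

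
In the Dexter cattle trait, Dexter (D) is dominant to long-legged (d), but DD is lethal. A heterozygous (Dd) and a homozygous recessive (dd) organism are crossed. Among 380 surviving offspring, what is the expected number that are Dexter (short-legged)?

Cross: Dd × dd
Punnett square offspring (before lethality): 2 Dd, 2 dd
No DD offspring are produced in this cross.
Dexter (short-legged): 2 out of 4 → fraction 1/2
Expected count = 1/2 × 380 = 190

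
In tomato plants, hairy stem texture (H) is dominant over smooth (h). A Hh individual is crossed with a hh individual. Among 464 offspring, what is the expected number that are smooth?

Punnett square for Hh × hh:
Offspring genotypes: 2 Hh, 2 hh
hairy: 2, smooth: 2
smooth: 2 out of 4 → fraction 1/2
Expected count = 1/2 × 464 = 232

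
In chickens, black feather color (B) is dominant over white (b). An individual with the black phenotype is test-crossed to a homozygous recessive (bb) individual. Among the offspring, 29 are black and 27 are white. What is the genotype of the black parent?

Test cross: ? × bb
Offspring: 29 black, 27 white — approximately 1:1.
A 1:1 ratio in a test cross indicates the unknown parent is heterozygous (Bb).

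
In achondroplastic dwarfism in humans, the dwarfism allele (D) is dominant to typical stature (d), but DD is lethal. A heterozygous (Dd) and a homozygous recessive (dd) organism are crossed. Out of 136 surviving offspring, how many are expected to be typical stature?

Cross: Dd × dd
Punnett square offspring (before lethality): 2 Dd, 2 dd
No DD offspring are produced in this cross.
typical stature: 2 out of 4 → fraction 1/2
Expected count = 1/2 × 136 = 68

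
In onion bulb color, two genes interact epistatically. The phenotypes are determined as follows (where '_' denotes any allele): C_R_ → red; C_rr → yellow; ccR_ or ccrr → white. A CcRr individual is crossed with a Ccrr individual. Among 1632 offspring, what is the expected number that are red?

Cross: CcRr × Ccrr — consider each gene separately:
C gene: Cc × Cc → 1 CC, 2 Cc, 1 cc → 3 C_ : 1 cc (out of 4)
R gene: Rr × rr → 2 Rr, 2 rr → 2 R_ : 2 rr (out of 4)
Genotype classes (out of 4 × 4 = 16): C_R_ = 3×2 = 6; C_rr = 3×2 = 6; ccR_ = 1×2 = 2; ccrr = 1×2 = 2
Apply the phenotype rules: C_R_ (6) → red; C_rr (6) → yellow; ccR_ (2) + ccrr (2) → white
Phenotype counts (out of 16): 6 red, 6 yellow, 4 white
red: 6 out of 16 → fraction 3/8
Expected count = 3/8 × 1632 = 612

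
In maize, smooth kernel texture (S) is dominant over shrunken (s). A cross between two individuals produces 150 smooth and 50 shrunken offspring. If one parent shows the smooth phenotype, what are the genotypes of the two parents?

Observed offspring: 150 smooth, 50 shrunken
The observed ratio simplifies to 3:1. Shrunken (ss) offspring appear, so each parent must contribute one s allele. The parent stated to show smooth carries S, so it is Ss. The other parent is then either Ss or ss: Ss × ss would give a 1:1 split, whereas Ss × Ss gives 3:1 — matching the data. So both parents are heterozygous (Ss × Ss).
Parent genotypes: Ss × Ss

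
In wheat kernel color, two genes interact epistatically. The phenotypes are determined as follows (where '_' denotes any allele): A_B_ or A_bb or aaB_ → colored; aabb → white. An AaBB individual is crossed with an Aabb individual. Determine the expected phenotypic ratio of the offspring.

Cross: AaBB × Aabb — consider each gene separately:
A gene: Aa × Aa → 1 AA, 2 Aa, 1 aa → 3 A_ : 1 aa (out of 4)
B gene: BB × bb → 4 Bb → 4 B_ (out of 4)
Genotype classes (out of 4 × 4 = 16): A_B_ = 3×4 = 12; aaB_ = 1×4 = 4
Apply the phenotype rules: A_B_ (12) + aaB_ (4) → colored
Phenotype counts (out of 16): 16 colored
Ratio: all colored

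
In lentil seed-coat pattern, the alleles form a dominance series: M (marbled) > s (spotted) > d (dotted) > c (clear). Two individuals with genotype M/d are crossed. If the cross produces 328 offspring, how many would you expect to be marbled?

Cross: M/d × M/d
Allele dominance: M > s > d > c
Offspring genotypes: 1 M/M, 2 M/d, 1 d/d
Phenotype counts: 3 marbled, 1 dotted
marbled: 3 out of 4 → fraction 3/4
Expected count = 3/4 × 328 = 246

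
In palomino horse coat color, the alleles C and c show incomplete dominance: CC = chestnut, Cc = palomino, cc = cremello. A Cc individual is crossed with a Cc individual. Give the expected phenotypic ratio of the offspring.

Punnett square for Cc × Cc:
Offspring genotypes: 1 CC, 2 Cc, 1 cc
Phenotype counts: 1 chestnut, 2 palomino, 1 cremello
Ratio: 1 chestnut : 2 palomino : 1 cremello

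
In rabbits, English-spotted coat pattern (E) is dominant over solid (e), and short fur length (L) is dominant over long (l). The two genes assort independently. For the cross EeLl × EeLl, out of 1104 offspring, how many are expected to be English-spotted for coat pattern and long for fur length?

Dihybrid cross EeLl × EeLl — consider each gene separately:
coat pattern: Ee × Ee → 1 EE, 2 Ee, 1 ee → 3 E_ : 1 ee (out of 4)
fur length: Ll × Ll → 1 LL, 2 Ll, 1 ll → 3 L_ : 1 ll (out of 4)
Looking for: English-spotted (E_) and long (ll)
P(English-spotted) = 3/4, P(long) = 1/4
P(both) = 3/4 × 1/4 = 3/16
Expected count = 3/16 × 1104 = 207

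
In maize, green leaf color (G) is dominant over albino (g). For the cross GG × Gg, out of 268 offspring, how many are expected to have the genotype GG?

Punnett square for GG × Gg:
Offspring genotypes: 2 GG, 2 Gg
Total offspring: 4
Count with target: 2
Probability: 2/4 = 1/2
Expected count = 1/2 × 268 = 134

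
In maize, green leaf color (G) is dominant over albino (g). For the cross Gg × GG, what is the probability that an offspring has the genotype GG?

Punnett square for Gg × GG:
Offspring genotypes: 2 GG, 2 Gg
Total offspring: 4
Count with target: 2
Probability: 2/4 = 1/2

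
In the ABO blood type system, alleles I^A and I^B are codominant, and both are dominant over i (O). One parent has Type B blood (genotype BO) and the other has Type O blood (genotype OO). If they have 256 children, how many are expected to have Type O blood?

Cross: BO × OO
Possible offspring genotypes: 2 BO, 2 OO
Blood type counts: 2 Type B, 2 Type O
Probability of Type O: 2/4 = 1/2
Expected count = 1/2 × 256 = 128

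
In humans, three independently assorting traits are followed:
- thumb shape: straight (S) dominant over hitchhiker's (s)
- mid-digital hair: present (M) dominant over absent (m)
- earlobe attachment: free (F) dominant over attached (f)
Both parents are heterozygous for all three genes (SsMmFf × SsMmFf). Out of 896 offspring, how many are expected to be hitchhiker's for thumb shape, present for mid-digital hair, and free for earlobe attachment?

Trihybrid cross: SsMmFf × SsMmFf
Each trait segregates independently with a 3:1 phenotypic ratio, so each gene contributes 3/4 (dominant) or 1/4 (recessive).
Target: hitchhiker's (thumb shape), present (mid-digital hair), free (earlobe attachment)
Probability = product of independent per-trait probabilities
= 1/4 × 3/4 × 3/4 = 9/64
Expected count = 9/64 × 896 = 126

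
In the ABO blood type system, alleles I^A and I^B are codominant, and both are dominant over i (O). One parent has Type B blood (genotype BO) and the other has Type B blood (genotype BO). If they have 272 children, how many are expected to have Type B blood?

Cross: BO × BO
Possible offspring genotypes: 1 BB, 2 BO, 1 OO
Blood type counts: 3 Type B, 1 Type O
Probability of Type B: 3/4
Expected count = 3/4 × 272 = 204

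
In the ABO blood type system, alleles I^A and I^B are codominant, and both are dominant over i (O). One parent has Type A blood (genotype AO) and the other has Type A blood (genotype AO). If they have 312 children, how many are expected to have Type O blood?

Cross: AO × AO
Possible offspring genotypes: 1 AA, 2 AO, 1 OO
Blood type counts: 3 Type A, 1 Type O
Probability of Type O: 1/4
Expected count = 1/4 × 312 = 78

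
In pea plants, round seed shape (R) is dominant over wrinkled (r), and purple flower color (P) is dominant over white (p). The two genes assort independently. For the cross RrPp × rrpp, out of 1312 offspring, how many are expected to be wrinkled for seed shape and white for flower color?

Dihybrid cross RrPp × rrpp — consider each gene separately:
seed shape: Rr × rr → 2 Rr, 2 rr → 2 R_ : 2 rr (out of 4)
flower color: Pp × pp → 2 Pp, 2 pp → 2 P_ : 2 pp (out of 4)
Looking for: wrinkled (rr) and white (pp)
P(wrinkled) = 2/4, P(white) = 2/4
P(both) = 2/4 × 2/4 = 4/16 = 1/4
Expected count = 1/4 × 1312 = 328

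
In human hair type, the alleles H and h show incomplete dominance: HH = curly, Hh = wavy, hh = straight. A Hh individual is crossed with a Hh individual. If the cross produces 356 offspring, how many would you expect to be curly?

Punnett square for Hh × Hh:
Offspring genotypes: 1 HH, 2 Hh, 1 hh
Phenotype counts: 1 curly, 2 wavy, 1 straight
curly: 1 out of 4 → fraction 1/4
Expected count = 1/4 × 356 = 89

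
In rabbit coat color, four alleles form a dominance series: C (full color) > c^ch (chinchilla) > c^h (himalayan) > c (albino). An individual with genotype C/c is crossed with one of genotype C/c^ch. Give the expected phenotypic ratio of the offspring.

Cross: C/c × C/c^ch
Allele dominance: C > c^ch > c^h > c
Offspring genotypes: 1 C/C, 1 C/c^ch, 1 C/c, 1 c^ch/c
Phenotype counts: 3 full color, 1 chinchilla
Ratio: 3 full color : 1 chinchilla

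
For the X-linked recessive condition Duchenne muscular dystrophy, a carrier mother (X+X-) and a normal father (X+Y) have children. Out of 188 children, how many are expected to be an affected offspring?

Cross: X+X- × X+Y
Offspring: 1 X+X+, 1 X+Y, 1 X+X-, 1 X-Y
Probability of an affected offspring: 1/4
Expected count = 1/4 × 188 = 47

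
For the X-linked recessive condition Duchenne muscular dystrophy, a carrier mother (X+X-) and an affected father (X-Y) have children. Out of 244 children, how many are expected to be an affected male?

Cross: X+X- × X-Y
Offspring: 1 X+X-, 1 X+Y, 1 X-X-, 1 X-Y
Probability of an affected male: 1/4
Expected count = 1/4 × 244 = 61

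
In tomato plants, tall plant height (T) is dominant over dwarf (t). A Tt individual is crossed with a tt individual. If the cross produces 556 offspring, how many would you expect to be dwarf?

Punnett square for Tt × tt:
Offspring genotypes: 2 Tt, 2 tt
tall: 2, dwarf: 2
dwarf: 2 out of 4 → fraction 1/2
Expected count = 1/2 × 556 = 278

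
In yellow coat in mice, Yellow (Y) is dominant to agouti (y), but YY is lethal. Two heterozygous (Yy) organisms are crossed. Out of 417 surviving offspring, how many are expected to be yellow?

Cross: Yy × Yy
Punnett square offspring (before lethality): 1 YY, 2 Yy, 1 yy
The YY genotype is lethal (embryos die); surviving offspring: 2 Yy, 1 yy
yellow: 2 out of 3 → fraction 2/3
Expected count = 2/3 × 417 = 278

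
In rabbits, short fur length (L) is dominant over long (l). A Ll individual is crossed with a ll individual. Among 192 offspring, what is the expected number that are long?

Punnett square for Ll × ll:
Offspring genotypes: 2 Ll, 2 ll
short: 2, long: 2
long: 2 out of 4 → fraction 1/2
Expected count = 1/2 × 192 = 96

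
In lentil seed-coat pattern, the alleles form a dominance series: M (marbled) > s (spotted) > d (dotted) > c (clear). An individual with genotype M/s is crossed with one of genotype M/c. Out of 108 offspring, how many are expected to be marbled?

Cross: M/s × M/c
Allele dominance: M > s > d > c
Offspring genotypes: 1 M/M, 1 M/c, 1 M/s, 1 s/c
Phenotype counts: 3 marbled, 1 spotted
marbled: 3 out of 4 → fraction 3/4
Expected count = 3/4 × 108 = 81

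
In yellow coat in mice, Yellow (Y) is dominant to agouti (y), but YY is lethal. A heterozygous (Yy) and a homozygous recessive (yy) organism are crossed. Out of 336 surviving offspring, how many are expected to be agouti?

Cross: Yy × yy
Punnett square offspring (before lethality): 2 Yy, 2 yy
No YY offspring are produced in this cross.
agouti: 2 out of 4 → fraction 1/2
Expected count = 1/2 × 336 = 168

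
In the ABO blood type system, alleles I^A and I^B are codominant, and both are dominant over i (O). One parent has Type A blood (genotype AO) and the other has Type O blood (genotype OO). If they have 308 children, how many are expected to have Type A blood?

Cross: AO × OO
Possible offspring genotypes: 2 AO, 2 OO
Blood type counts: 2 Type A, 2 Type O
Probability of Type A: 2/4 = 1/2
Expected count = 1/2 × 308 = 154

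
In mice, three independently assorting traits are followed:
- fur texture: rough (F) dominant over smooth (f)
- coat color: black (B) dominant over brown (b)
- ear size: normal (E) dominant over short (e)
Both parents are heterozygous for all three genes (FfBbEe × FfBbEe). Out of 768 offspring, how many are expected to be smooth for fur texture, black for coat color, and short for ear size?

Trihybrid cross: FfBbEe × FfBbEe
Each trait segregates independently with a 3:1 phenotypic ratio, so each gene contributes 3/4 (dominant) or 1/4 (recessive).
Target: smooth (fur texture), black (coat color), short (ear size)
Probability = product of independent per-trait probabilities
= 1/4 × 3/4 × 1/4 = 3/64
Expected count = 3/64 × 768 = 36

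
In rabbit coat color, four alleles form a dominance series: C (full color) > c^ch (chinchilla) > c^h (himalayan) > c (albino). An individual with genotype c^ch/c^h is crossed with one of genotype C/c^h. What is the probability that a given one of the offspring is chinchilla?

Cross: c^ch/c^h × C/c^h
Allele dominance: C > c^ch > c^h > c
Offspring genotypes: 1 C/c^ch, 1 c^ch/c^h, 1 C/c^h, 1 c^h/c^h
Phenotype counts: 2 full color, 1 chinchilla, 1 himalayan
chinchilla: 1 out of 4
Probability: 1/4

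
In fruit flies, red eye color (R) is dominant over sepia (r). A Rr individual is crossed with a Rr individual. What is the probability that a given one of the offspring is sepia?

Punnett square for Rr × Rr:
Offspring genotypes: 1 RR, 2 Rr, 1 rr
red: 3, sepia: 1
sepia: 1 out of 4
Probability: 1/4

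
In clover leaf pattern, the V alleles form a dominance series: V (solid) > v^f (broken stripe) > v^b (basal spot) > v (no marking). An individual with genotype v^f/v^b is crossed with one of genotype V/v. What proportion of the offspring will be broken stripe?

Cross: v^f/v^b × V/v
Allele dominance: V > v^f > v^b > v
Offspring genotypes: 1 V/v^f, 1 v^f/v, 1 V/v^b, 1 v^b/v
Phenotype counts: 2 solid, 1 broken stripe, 1 basal spot
broken stripe: 1 out of 4
Probability: 1/4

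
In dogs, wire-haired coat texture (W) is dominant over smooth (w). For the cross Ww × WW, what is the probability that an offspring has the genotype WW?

Punnett square for Ww × WW:
Offspring genotypes: 2 WW, 2 Ww
Total offspring: 4
Count with target: 2
Probability: 2/4 = 1/2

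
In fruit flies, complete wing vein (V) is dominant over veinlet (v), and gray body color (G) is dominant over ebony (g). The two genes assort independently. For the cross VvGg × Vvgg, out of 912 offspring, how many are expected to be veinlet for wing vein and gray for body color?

Dihybrid cross VvGg × Vvgg — consider each gene separately:
wing vein: Vv × Vv → 1 VV, 2 Vv, 1 vv → 3 V_ : 1 vv (out of 4)
body color: Gg × gg → 2 Gg, 2 gg → 2 G_ : 2 gg (out of 4)
Looking for: veinlet (vv) and gray (G_)
P(veinlet) = 1/4, P(gray) = 2/4
P(both) = 1/4 × 2/4 = 2/16 = 1/8
Expected count = 1/8 × 912 = 114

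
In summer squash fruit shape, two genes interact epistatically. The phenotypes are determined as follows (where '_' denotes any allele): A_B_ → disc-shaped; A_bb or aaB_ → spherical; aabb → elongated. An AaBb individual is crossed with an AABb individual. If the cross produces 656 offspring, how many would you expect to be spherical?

Cross: AaBb × AABb — consider each gene separately:
A gene: Aa × AA → 2 AA, 2 Aa → 4 A_ (out of 4)
B gene: Bb × Bb → 1 BB, 2 Bb, 1 bb → 3 B_ : 1 bb (out of 4)
Genotype classes (out of 4 × 4 = 16): A_B_ = 4×3 = 12; A_bb = 4×1 = 4
Apply the phenotype rules: A_B_ (12) → disc-shaped; A_bb (4) → spherical
Phenotype counts (out of 16): 12 disc-shaped, 4 spherical
spherical: 4 out of 16 → fraction 1/4
Expected count = 1/4 × 656 = 164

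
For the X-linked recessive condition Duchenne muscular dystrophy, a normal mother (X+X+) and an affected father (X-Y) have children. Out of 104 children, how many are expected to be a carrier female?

Cross: X+X+ × X-Y
Offspring: 2 X+X-, 2 X+Y
Probability of a carrier female: 2/4 = 1/2
Expected count = 1/2 × 104 = 52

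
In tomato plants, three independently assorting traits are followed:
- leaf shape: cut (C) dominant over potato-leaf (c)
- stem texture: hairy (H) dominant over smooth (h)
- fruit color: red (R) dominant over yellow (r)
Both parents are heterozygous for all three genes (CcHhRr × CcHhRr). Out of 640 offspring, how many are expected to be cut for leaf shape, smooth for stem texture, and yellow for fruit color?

Trihybrid cross: CcHhRr × CcHhRr
Each trait segregates independently with a 3:1 phenotypic ratio, so each gene contributes 3/4 (dominant) or 1/4 (recessive).
Target: cut (leaf shape), smooth (stem texture), yellow (fruit color)
Probability = product of independent per-trait probabilities
= 3/4 × 1/4 × 1/4 = 3/64
Expected count = 3/64 × 640 = 30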